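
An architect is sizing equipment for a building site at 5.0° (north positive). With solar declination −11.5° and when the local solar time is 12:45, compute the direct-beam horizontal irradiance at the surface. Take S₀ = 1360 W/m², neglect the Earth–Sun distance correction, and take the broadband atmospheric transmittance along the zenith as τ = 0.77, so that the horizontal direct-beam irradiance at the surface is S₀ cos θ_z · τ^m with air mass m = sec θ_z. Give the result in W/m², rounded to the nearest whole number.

968 W/m²

Hour angle H = 15° × (12.75 − 12) = 11.25°.
cos θ_z = sin(5.0°) sin(-11.5°) + cos(5.0°) cos(-11.5°) cos(11.25°) = -0.0174 + 0.9574 = 0.9400.
Air mass m = 1/cos θ_z = 1/0.9400 = 1.064; τ^m = 0.77^1.064 = 0.7572.
Surface direct beam = 1360 × 0.9400 × 0.7572 = 968.00 W/m².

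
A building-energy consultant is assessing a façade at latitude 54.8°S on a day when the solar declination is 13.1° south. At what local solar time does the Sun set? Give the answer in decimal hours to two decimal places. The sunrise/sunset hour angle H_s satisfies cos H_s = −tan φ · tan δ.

−tan φ tan δ = −(-1.4176)(-0.2327) = -0.3299; H_s = arccos(-0.3299) = 109.26°.
Sunset is at 12 + H_s/15 = 12 + 7.284 = 19.284 h local solar time.

19.28 h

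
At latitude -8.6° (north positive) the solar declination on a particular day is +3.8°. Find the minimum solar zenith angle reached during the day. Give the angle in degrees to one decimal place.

12.4°

At local solar noon the hour angle is zero, so the zenith angle is |φ − δ| = |-8.6° − (3.8°)| = 12.4°.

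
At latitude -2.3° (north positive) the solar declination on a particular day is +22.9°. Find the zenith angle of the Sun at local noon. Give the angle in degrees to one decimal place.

At local solar noon the hour angle is zero, so the zenith angle is |φ − δ| = |-2.3° − (22.9°)| = 25.2°.

25.2°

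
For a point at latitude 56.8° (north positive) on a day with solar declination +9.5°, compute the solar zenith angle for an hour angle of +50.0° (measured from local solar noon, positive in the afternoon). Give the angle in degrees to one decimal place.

61.0°

With φ = 56.8°, δ = 9.5°, H = 50.00°: sin φ sin δ = 0.1381, cos φ cos δ cos H = 0.3471, so cos θ_z = 0.4852.
θ_z = arccos(0.4852) = 60.97°.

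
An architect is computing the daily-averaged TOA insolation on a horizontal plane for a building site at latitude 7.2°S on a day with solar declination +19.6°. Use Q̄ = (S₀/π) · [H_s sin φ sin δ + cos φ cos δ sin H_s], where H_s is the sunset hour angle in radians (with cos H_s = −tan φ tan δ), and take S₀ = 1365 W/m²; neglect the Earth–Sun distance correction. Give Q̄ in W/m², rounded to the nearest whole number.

378 W/m²

The sunset hour angle satisfies cos H_s = −tan φ tan δ = 0.0450, giving H_s = 87.42°. In radians, H_s = 1.5258.
H_s sin φ sin δ = 1.5258 × -0.1253 × 0.3355 = -0.0641.
cos φ cos δ sin H_s = 0.9921 × 0.9421 × 0.9990 = 0.9337.
Q̄ = (1365/π) × (-0.0641 + 0.9337) = 434.49 × 0.8696 = 377.83 W/m².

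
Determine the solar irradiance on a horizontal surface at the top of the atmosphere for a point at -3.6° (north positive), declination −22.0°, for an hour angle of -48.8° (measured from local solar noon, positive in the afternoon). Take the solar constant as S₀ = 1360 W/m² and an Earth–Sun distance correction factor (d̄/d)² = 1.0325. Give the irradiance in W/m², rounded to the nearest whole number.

889 W/m²

cos θ_z = sin(-3.6°) sin(-22.0°) + cos(-3.6°) cos(-22.0°) cos(-48.80°) = 0.0235 + 0.6095 = 0.6330.
Top-of-atmosphere irradiance = S₀ (d̄/d)² cos θ_z = 1360 × 1.0325 × 0.6330 = 888.86 W/m².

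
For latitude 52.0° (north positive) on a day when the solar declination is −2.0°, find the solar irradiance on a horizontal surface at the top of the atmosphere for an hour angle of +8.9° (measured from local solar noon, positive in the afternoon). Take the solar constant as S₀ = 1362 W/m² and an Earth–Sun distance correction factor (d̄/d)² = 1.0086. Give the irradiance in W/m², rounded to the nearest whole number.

797 W/m²

With φ = 52.0°, δ = -2.0°, H = 8.90°: sin φ sin δ = -0.0275, cos φ cos δ cos H = 0.6079, so cos θ_z = 0.5804.
Top-of-atmosphere irradiance = S₀ (d̄/d)² cos θ_z = 1362 × 1.0086 × 0.5804 = 797.30 W/m².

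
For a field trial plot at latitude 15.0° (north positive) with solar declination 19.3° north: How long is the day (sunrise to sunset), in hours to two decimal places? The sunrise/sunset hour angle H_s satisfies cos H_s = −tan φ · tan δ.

12.72 hours

cos H_s = −tan(15.0°) · tan(19.3°) = -0.0938, so H_s = arccos(-0.0938) = 95.38°.
Day length = 2 H_s / 15° h⁻¹ = 190.76° / 15 = 12.717 h.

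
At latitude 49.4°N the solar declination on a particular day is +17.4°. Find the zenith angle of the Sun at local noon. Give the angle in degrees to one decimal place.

At local solar noon the hour angle is zero, so the zenith angle is |φ − δ| = |49.4° − (17.4°)| = 32.0°.

32.0°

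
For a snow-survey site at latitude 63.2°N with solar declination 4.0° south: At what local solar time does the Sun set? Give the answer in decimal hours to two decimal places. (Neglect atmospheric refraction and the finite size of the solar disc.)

17.47 h

The sunset hour angle satisfies cos H_s = −tan φ tan δ = 0.1384, giving H_s = 82.04°.
Sunset is at 12 + H_s/15 = 12 + 5.469 = 17.469 h local solar time.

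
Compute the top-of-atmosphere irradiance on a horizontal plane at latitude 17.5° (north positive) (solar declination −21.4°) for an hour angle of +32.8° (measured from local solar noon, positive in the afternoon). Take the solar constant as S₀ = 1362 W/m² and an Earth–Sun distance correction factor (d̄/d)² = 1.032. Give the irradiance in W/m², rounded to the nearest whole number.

895 W/m²

cos θ_z = sin φ sin δ + cos φ cos δ cos H = (0.3007)(-0.3649) + (0.9537)(0.9311)(0.8406) = 0.6367.
Top-of-atmosphere irradiance = S₀ (d̄/d)² cos θ_z = 1362 × 1.032 × 0.6367 = 894.94 W/m².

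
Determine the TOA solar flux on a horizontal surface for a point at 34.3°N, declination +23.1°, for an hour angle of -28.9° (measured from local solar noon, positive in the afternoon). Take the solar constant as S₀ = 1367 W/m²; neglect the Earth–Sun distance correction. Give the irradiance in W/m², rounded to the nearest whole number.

1212 W/m²

cos θ_z = sin(34.3°) sin(23.1°) + cos(34.3°) cos(23.1°) cos(-28.90°) = 0.2211 + 0.6652 = 0.8863.
Top-of-atmosphere irradiance = S₀ cos θ_z = 1367 × 0.8863 = 1211.57 W/m².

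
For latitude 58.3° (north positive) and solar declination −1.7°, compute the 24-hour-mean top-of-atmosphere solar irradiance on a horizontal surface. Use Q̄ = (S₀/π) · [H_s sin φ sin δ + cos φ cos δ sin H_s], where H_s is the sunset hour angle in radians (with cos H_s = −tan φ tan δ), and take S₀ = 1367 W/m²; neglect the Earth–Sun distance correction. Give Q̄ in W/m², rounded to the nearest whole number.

212 W/m²

cos H_s = −tan(58.3°) · tan(-1.7°) = 0.0481, so H_s = arccos(0.0481) = 87.24°. In radians, H_s = 1.5226.
H_s sin φ sin δ = 1.5226 × 0.8508 × -0.0297 = -0.0385.
cos φ cos δ sin H_s = 0.5255 × 0.9996 × 0.9988 = 0.5247.
Q̄ = (1367/π) × (-0.0385 + 0.5247) = 435.13 × 0.4862 = 211.56 W/m².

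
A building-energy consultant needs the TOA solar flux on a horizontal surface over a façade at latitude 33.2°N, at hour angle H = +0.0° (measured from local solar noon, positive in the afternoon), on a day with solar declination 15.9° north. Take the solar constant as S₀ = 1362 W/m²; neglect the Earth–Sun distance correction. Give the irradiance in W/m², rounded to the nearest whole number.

cos θ_z = sin φ sin δ + cos φ cos δ cos H = (0.5476)(0.2740) + (0.8368)(0.9617)(1.0000) = 0.9548.
Top-of-atmosphere irradiance = S₀ cos θ_z = 1362 × 0.9548 = 1300.44 W/m².

1300 W/m²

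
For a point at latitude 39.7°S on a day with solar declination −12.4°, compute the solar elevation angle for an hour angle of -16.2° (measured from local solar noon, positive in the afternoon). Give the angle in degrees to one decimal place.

59.2°

cos θ_z = sin φ sin δ + cos φ cos δ cos H = (-0.6388)(-0.2147) + (0.7694)(0.9767)(0.9603) = 0.8588.
θ_z = arccos(0.8588) = 30.82°, so the elevation is 90° − 30.82° = 59.18°.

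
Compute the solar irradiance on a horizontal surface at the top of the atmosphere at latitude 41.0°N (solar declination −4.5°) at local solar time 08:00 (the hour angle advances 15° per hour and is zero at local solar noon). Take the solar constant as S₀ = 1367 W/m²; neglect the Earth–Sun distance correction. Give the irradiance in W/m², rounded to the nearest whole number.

444 W/m²

Hour angle H = 15° × (8 − 12) = -60.00°.
With φ = 41.0°, δ = -4.5°, H = -60.00°: sin φ sin δ = -0.0515, cos φ cos δ cos H = 0.3762, so cos θ_z = 0.3247.
Top-of-atmosphere irradiance = S₀ cos θ_z = 1367 × 0.3247 = 443.86 W/m².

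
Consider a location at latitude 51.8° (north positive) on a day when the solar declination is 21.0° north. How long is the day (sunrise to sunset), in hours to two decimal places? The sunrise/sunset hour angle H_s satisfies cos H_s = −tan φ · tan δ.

15.89 hours

cos H_s = −tan(51.8°) · tan(21.0°) = -0.4878, so H_s = arccos(-0.4878) = 119.20°.
Day length = 2 H_s / 15° h⁻¹ = 238.40° / 15 = 15.893 h.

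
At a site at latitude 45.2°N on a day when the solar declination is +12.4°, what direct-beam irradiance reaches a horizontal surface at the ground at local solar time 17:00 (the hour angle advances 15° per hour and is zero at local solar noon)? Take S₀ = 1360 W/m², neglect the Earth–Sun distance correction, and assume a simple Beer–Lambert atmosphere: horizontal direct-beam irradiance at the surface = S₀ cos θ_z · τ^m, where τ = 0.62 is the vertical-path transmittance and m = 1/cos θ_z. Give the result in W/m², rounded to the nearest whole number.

Hour angle H = 15° × (17 − 12) = 75.00°.
With φ = 45.2°, δ = 12.4°, H = 75.00°: sin φ sin δ = 0.1524, cos φ cos δ cos H = 0.1781, so cos θ_z = 0.3305.
Air mass m = 1/cos θ_z = 1/0.3305 = 3.026; τ^m = 0.62^3.026 = 0.2354.
Surface direct beam = 1360 × 0.3305 × 0.2354 = 105.81 W/m².

106 W/m²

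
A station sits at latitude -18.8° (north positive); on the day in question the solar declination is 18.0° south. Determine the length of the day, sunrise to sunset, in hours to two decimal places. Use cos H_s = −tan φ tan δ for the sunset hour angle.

12.85 hours

The sunset hour angle satisfies cos H_s = −tan φ tan δ = -0.1106, giving H_s = 96.35°.
Day length = 2 H_s / 15° h⁻¹ = 192.70° / 15 = 12.847 h.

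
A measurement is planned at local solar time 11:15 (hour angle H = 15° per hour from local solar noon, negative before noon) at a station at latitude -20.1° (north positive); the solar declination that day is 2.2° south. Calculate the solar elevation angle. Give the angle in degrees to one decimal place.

Hour angle H = 15° × (11.25 − 12) = -11.25°.
With φ = -20.1°, δ = -2.2°, H = -11.25°: sin φ sin δ = 0.0132, cos φ cos δ cos H = 0.9204, so cos θ_z = 0.9336.
θ_z = arccos(0.9336) = 21.00°, so the elevation is 90° − 21.00° = 69.00°.

69.0°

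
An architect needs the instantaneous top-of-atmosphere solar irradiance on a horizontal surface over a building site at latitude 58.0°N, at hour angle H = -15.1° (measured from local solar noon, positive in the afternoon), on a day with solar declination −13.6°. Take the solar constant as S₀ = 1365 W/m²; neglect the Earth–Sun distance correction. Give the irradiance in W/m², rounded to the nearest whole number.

cos θ_z = sin(58.0°) sin(-13.6°) + cos(58.0°) cos(-13.6°) cos(-15.10°) = -0.1994 + 0.4973 = 0.2979.
Top-of-atmosphere irradiance = S₀ cos θ_z = 1365 × 0.2979 = 406.63 W/m².

407 W/m²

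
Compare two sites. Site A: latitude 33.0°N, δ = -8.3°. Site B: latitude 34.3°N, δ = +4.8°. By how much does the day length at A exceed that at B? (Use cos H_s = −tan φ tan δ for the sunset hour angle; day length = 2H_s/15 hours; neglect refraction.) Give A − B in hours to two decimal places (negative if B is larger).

-1.16 h

A: H_s = arccos(−tan 33.0° · tan -8.3°) = 84.56°, so 2H_s/15 = 11.2747 h.
B: H_s = arccos(−tan 34.3° · tan 4.8°) = 93.28°, so 2H_s/15 = 12.4373 h.
A − B = 11.2747 − 12.4373 = -1.1626 h.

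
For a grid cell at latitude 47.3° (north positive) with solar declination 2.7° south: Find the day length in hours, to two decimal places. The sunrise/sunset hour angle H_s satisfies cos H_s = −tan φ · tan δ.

The sunset hour angle satisfies cos H_s = −tan φ tan δ = 0.0511, giving H_s = 87.07°.
Day length = 2 H_s / 15° h⁻¹ = 174.14° / 15 = 11.609 h.

11.61 hours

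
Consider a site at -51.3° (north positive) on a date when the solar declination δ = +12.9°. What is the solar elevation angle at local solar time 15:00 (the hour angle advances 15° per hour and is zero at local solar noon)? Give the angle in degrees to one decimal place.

Hour angle H = 15° × (15 − 12) = 45.00°.
cos θ_z = sin(-51.3°) sin(12.9°) + cos(-51.3°) cos(12.9°) cos(45.00°) = -0.1742 + 0.4310 = 0.2568.
θ_z = arccos(0.2568) = 75.12°, so the elevation is 90° − 75.12° = 14.88°.

14.9°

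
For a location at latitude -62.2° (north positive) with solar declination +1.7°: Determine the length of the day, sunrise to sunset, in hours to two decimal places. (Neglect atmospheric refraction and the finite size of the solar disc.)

cos H_s = −tan(-62.2°) · tan(1.7°) = 0.0563, so H_s = arccos(0.0563) = 86.77°.
Day length = 2 H_s / 15° h⁻¹ = 173.54° / 15 = 11.569 h.

11.57 hours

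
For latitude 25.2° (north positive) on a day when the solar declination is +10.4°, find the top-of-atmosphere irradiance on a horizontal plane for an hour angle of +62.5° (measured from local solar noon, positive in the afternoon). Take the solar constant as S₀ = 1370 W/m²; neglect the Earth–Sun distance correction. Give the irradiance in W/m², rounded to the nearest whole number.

cos θ_z = sin φ sin δ + cos φ cos δ cos H = (0.4258)(0.1805) + (0.9048)(0.9836)(0.4617) = 0.4878.
Top-of-atmosphere irradiance = S₀ cos θ_z = 1370 × 0.4878 = 668.29 W/m².

668 W/m²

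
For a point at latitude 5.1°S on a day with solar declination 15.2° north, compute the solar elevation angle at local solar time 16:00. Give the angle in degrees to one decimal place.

Hour angle H = 15° × (16 − 12) = 60.00°.
With φ = -5.1°, δ = 15.2°, H = 60.00°: sin φ sin δ = -0.0233, cos φ cos δ cos H = 0.4806, so cos θ_z = 0.4573.
θ_z = arccos(0.4573) = 62.79°, so the elevation is 90° − 62.79° = 27.21°.

27.2°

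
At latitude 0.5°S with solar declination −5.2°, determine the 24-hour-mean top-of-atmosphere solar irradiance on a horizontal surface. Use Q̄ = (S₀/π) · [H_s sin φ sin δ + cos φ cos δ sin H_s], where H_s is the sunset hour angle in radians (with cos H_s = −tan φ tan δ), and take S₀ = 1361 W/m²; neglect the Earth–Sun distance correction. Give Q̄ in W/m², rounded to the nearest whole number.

432 W/m²

cos H_s = −tan(-0.5°) · tan(-5.2°) = -0.0008, so H_s = arccos(-0.0008) = 90.05°. In radians, H_s = 1.5717.
H_s sin φ sin δ = 1.5717 × -0.0087 × -0.0906 = 0.0012.
cos φ cos δ sin H_s = 1.0000 × 0.9959 × 1.0000 = 0.9959.
Q̄ = (1361/π) × (0.0012 + 0.9959) = 433.22 × 0.9971 = 431.96 W/m².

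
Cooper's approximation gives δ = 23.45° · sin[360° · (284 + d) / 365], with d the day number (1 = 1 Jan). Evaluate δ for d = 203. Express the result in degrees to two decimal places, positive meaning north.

360 × (284 + 203) / 365 = 480.329°; sin(480.329°) = 0.8631.
δ = 23.45 × 0.8631 = 20.240° ≈ +20.24°.

+20.24°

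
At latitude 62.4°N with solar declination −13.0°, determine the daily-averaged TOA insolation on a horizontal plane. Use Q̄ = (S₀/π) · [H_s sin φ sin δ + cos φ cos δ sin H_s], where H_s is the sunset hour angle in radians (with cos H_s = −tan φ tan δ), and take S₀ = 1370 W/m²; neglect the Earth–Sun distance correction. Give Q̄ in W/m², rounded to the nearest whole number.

−tan φ tan δ = −(1.9128)(-0.2309) = 0.4417; H_s = arccos(0.4417) = 63.79°. In radians, H_s = 1.1133.
H_s sin φ sin δ = 1.1133 × 0.8862 × -0.2250 = -0.2220.
cos φ cos δ sin H_s = 0.4633 × 0.9744 × 0.8972 = 0.4050.
Q̄ = (1370/π) × (-0.2220 + 0.4050) = 436.08 × 0.1830 = 79.80 W/m².

80 W/m²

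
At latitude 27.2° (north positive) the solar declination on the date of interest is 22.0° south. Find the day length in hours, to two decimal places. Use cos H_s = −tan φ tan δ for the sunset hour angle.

The sunset hour angle satisfies cos H_s = −tan φ tan δ = 0.2076, giving H_s = 78.02°.
Day length = 2 H_s / 15° h⁻¹ = 156.04° / 15 = 10.403 h.

10.40 hours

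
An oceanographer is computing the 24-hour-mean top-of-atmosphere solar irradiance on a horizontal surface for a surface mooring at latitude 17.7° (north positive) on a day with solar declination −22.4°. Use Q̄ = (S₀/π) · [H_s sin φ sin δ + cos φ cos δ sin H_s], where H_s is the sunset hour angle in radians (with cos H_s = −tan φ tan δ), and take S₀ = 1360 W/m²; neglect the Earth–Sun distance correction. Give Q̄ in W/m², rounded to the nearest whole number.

306 W/m²

cos H_s = −tan(17.7°) · tan(-22.4°) = 0.1315, so H_s = arccos(0.1315) = 82.44°. In radians, H_s = 1.4388.
H_s sin φ sin δ = 1.4388 × 0.3040 × -0.3811 = -0.1667.
cos φ cos δ sin H_s = 0.9527 × 0.9245 × 0.9913 = 0.8731.
Q̄ = (1360/π) × (-0.1667 + 0.8731) = 432.90 × 0.7064 = 305.80 W/m².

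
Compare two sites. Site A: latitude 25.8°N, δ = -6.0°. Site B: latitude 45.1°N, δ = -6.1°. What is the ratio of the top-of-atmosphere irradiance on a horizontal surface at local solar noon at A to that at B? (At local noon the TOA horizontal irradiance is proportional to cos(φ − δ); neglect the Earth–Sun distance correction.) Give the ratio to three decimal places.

A: cos θ_z = cos(25.8° − (-6.0°)) = 0.8499.
B: cos θ_z = cos(45.1° − (-6.1°)) = 0.6266.
Ratio A/B = 0.8499 / 0.6266 = 1.3564.

1.356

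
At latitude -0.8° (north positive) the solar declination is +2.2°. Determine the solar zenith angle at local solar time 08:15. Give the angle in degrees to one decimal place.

56.3°

Hour angle H = 15° × (8.25 − 12) = -56.25°.
cos θ_z = sin φ sin δ + cos φ cos δ cos H = (-0.0140)(0.0384) + (0.9999)(0.9993)(0.5556) = 0.5546.
θ_z = arccos(0.5546) = 56.32°.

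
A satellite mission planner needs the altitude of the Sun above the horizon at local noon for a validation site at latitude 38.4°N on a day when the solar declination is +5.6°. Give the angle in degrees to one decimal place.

57.2°

At local solar noon the hour angle is zero, so the elevation is 90° − |φ − δ| = 90° − |38.4° − (5.6°)| = 90° − 32.8° = 57.2°.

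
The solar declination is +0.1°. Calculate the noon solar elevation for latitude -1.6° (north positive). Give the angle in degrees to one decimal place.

At local solar noon the hour angle is zero, so the elevation is 90° − |φ − δ| = 90° − |-1.6° − (0.1°)| = 90° − 1.7° = 88.3°.

88.3°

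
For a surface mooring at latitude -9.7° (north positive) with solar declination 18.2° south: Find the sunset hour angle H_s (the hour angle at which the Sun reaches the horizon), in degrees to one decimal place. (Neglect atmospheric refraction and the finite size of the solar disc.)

93.2°

cos H_s = −tan(-9.7°) · tan(-18.2°) = -0.0562, so H_s = arccos(-0.0562) = 93.22°.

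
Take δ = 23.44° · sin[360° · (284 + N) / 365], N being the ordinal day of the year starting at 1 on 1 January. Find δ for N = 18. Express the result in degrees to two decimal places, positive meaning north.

-20.72°

360 × (284 + 18) / 365 = 297.863°; sin(297.863°) = -0.8841.
δ = 23.44 × -0.8841 = -20.723° ≈ -20.72°.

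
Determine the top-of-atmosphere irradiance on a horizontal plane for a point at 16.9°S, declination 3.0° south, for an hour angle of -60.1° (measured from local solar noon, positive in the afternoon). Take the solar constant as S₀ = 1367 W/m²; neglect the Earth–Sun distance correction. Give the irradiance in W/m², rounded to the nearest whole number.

672 W/m²

cos θ_z = sin φ sin δ + cos φ cos δ cos H = (-0.2907)(-0.0523) + (0.9568)(0.9986)(0.4985) = 0.4915.
Top-of-atmosphere irradiance = S₀ cos θ_z = 1367 × 0.4915 = 671.88 W/m².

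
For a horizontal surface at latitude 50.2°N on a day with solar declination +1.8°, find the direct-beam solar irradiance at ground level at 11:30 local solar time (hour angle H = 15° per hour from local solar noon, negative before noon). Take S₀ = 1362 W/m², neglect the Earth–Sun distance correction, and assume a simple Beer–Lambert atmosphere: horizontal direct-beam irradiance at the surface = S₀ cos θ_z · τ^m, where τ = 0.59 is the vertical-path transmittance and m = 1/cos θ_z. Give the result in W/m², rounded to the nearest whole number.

402 W/m²

Hour angle H = 15° × (11.5 − 12) = -7.50°.
With φ = 50.2°, δ = 1.8°, H = -7.50°: sin φ sin δ = 0.0241, cos φ cos δ cos H = 0.6343, so cos θ_z = 0.6584.
Air mass m = 1/cos θ_z = 1/0.6584 = 1.519; τ^m = 0.59^1.519 = 0.4487.
Surface direct beam = 1362 × 0.6584 × 0.4487 = 402.37 W/m².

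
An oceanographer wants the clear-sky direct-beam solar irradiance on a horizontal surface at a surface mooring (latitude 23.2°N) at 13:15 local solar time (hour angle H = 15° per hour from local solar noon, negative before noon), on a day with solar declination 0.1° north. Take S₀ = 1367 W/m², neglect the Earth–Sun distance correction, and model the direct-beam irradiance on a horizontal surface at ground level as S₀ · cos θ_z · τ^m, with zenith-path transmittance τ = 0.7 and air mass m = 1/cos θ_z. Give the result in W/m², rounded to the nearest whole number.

Hour angle H = 15° × (13.25 − 12) = 18.75°.
cos θ_z = sin(23.2°) sin(0.1°) + cos(23.2°) cos(0.1°) cos(18.75°) = 0.0007 + 0.8704 = 0.8711.
Air mass m = 1/cos θ_z = 1/0.8711 = 1.148; τ^m = 0.7^1.148 = 0.6640.
Surface direct beam = 1367 × 0.8711 × 0.6640 = 790.69 W/m².

791 W/m²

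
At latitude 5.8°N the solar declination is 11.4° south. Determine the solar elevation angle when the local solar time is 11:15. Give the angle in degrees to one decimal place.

69.5°

Hour angle H = 15° × (11.25 − 12) = -11.25°.
cos θ_z = sin φ sin δ + cos φ cos δ cos H = (0.1011)(-0.1977) + (0.9949)(0.9803)(0.9808) = 0.9366.
θ_z = arccos(0.9366) = 20.51°, so the elevation is 90° − 20.51° = 69.49°.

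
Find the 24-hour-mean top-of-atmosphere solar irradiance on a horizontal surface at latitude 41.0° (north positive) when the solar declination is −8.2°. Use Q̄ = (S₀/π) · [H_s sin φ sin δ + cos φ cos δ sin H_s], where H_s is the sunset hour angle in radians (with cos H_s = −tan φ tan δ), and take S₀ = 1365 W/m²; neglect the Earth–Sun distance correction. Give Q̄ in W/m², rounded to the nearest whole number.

263 W/m²

cos H_s = −tan(41.0°) · tan(-8.2°) = 0.1253, so H_s = arccos(0.1253) = 82.80°. In radians, H_s = 1.4451.
H_s sin φ sin δ = 1.4451 × 0.6561 × -0.1426 = -0.1352.
cos φ cos δ sin H_s = 0.7547 × 0.9898 × 0.9921 = 0.7411.
Q̄ = (1365/π) × (-0.1352 + 0.7411) = 434.49 × 0.6059 = 263.26 W/m².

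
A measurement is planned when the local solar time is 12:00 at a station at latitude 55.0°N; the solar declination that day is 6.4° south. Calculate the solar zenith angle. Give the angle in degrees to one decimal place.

Hour angle H = 15° × (12 − 12) = 0.00°.
cos θ_z = sin φ sin δ + cos φ cos δ cos H = (0.8192)(-0.1115) + (0.5736)(0.9938)(1.0000) = 0.4787.
θ_z = arccos(0.4787) = 61.40°.

61.4°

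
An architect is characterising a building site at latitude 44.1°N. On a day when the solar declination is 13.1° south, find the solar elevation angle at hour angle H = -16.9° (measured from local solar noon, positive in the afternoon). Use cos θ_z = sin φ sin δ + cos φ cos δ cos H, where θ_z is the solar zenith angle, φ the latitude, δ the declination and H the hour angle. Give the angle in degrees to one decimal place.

30.8°

cos θ_z = sin(44.1°) sin(-13.1°) + cos(44.1°) cos(-13.1°) cos(-16.90°) = -0.1577 + 0.6692 = 0.5115.
θ_z = arccos(0.5115) = 59.24°, so the elevation is 90° − 59.24° = 30.76°.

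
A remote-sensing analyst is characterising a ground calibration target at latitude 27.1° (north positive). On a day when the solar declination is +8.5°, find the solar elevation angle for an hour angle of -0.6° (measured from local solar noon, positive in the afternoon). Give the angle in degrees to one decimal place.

71.4°

cos θ_z = sin(27.1°) sin(8.5°) + cos(27.1°) cos(8.5°) cos(-0.60°) = 0.0673 + 0.8804 = 0.9477.
θ_z = arccos(0.9477) = 18.61°, so the elevation is 90° − 18.61° = 71.39°.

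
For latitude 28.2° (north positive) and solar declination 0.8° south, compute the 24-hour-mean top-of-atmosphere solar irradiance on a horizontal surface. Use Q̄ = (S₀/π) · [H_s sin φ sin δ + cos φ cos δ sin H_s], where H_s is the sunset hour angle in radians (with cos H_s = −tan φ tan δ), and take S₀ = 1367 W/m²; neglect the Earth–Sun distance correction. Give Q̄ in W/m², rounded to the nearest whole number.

The sunset hour angle satisfies cos H_s = −tan φ tan δ = 0.0075, giving H_s = 89.57°. In radians, H_s = 1.5633.
H_s sin φ sin δ = 1.5633 × 0.4726 × -0.0140 = -0.0103.
cos φ cos δ sin H_s = 0.8813 × 0.9999 × 1.0000 = 0.8812.
Q̄ = (1367/π) × (-0.0103 + 0.8812) = 435.13 × 0.8709 = 378.95 W/m².

379 W/m²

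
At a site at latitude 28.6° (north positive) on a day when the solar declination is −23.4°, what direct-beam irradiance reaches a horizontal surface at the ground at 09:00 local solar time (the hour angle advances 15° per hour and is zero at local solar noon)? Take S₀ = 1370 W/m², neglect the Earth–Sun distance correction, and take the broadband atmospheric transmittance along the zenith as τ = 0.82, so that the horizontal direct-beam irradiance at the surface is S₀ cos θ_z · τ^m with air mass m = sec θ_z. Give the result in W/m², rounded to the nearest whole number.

Hour angle H = 15° × (9 − 12) = -45.00°.
cos θ_z = sin φ sin δ + cos φ cos δ cos H = (0.4787)(-0.3971) + (0.8780)(0.9178)(0.7071) = 0.3797.
Air mass m = 1/cos θ_z = 1/0.3797 = 2.634; τ^m = 0.82^2.634 = 0.5929.
Surface direct beam = 1370 × 0.3797 × 0.5929 = 308.42 W/m².

308 W/m²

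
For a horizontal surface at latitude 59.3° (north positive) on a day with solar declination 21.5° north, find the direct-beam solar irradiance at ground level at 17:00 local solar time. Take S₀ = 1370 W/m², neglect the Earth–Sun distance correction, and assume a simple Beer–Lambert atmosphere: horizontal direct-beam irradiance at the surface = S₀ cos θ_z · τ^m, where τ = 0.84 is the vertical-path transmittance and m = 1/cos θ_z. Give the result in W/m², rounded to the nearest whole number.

Hour angle H = 15° × (17 − 12) = 75.00°.
cos θ_z = sin φ sin δ + cos φ cos δ cos H = (0.8599)(0.3665) + (0.5105)(0.9304)(0.2588) = 0.4381.
Air mass m = 1/cos θ_z = 1/0.4381 = 2.283; τ^m = 0.84^2.283 = 0.6716.
Surface direct beam = 1370 × 0.4381 × 0.6716 = 403.09 W/m².

403 W/m²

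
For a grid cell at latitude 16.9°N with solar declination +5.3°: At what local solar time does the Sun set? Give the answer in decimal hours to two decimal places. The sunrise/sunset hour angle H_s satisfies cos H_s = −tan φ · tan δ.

18.11 h

The sunset hour angle satisfies cos H_s = −tan φ tan δ = -0.0282, giving H_s = 91.62°.
Sunset is at 12 + H_s/15 = 12 + 6.108 = 18.108 h local solar time.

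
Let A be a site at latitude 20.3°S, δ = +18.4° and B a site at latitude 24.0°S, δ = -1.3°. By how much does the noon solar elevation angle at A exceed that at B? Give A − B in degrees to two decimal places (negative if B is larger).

-16.00°

A: 90° − |-20.3 − (18.4)| = 51.30°.
B: 90° − |-24.0 − (-1.3)| = 67.30°.
A − B = 51.30 − 67.30 = -16.00°.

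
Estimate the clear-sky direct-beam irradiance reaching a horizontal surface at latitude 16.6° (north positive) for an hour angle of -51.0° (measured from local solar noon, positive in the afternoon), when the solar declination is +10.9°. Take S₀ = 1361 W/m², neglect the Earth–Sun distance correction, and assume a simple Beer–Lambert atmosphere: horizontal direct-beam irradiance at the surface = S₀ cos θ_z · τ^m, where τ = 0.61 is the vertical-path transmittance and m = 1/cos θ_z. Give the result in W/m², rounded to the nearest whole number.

cos θ_z = sin(16.6°) sin(10.9°) + cos(16.6°) cos(10.9°) cos(-51.00°) = 0.0540 + 0.5922 = 0.6462.
Air mass m = 1/cos θ_z = 1/0.6462 = 1.548; τ^m = 0.61^1.548 = 0.4653.
Surface direct beam = 1361 × 0.6462 × 0.4653 = 409.22 W/m².

409 W/m²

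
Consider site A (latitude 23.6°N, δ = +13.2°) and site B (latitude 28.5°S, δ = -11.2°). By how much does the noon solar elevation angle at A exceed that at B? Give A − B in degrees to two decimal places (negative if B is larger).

A: 90° − |23.6 − (13.2)| = 79.60°.
B: 90° − |-28.5 − (-11.2)| = 72.70°.
A − B = 79.60 − 72.70 = 6.90°.

+6.90°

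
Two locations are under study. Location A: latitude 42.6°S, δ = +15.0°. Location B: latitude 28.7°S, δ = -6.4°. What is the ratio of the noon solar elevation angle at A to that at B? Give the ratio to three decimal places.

A: 90° − |-42.6 − (15.0)| = 32.40°.
B: 90° − |-28.7 − (-6.4)| = 67.70°.
Ratio A/B = 32.4000 / 67.7000 = 0.4786.

0.479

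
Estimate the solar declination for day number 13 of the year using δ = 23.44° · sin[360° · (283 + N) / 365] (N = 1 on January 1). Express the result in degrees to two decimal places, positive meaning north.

360 × (283 + 13) / 365 = 291.945°; sin(291.945°) = -0.9275.
δ = 23.44 × -0.9275 = -21.741° ≈ -21.74°.

-21.74°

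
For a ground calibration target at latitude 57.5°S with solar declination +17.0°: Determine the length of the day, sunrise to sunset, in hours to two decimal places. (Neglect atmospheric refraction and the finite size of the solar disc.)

8.18 hours

−tan φ tan δ = −(-1.5697)(0.3057) = 0.4799; H_s = arccos(0.4799) = 61.32°.
Day length = 2 H_s / 15° h⁻¹ = 122.64° / 15 = 8.176 h.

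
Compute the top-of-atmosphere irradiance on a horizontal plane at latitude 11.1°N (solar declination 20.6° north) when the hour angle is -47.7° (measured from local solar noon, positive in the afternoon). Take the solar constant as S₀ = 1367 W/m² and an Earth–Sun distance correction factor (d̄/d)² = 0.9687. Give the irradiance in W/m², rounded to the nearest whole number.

908 W/m²

cos θ_z = sin φ sin δ + cos φ cos δ cos H = (0.1925)(0.3518) + (0.9813)(0.9361)(0.6730) = 0.6859.
Top-of-atmosphere irradiance = S₀ (d̄/d)² cos θ_z = 1367 × 0.9687 × 0.6859 = 908.28 W/m².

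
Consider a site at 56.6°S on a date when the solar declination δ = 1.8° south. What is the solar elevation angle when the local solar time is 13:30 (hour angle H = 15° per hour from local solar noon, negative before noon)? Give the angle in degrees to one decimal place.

32.3°

Hour angle H = 15° × (13.5 − 12) = 22.50°.
With φ = -56.6°, δ = -1.8°, H = 22.50°: sin φ sin δ = 0.0262, cos φ cos δ cos H = 0.5083, so cos θ_z = 0.5345.
θ_z = arccos(0.5345) = 57.69°, so the elevation is 90° − 57.69° = 32.31°.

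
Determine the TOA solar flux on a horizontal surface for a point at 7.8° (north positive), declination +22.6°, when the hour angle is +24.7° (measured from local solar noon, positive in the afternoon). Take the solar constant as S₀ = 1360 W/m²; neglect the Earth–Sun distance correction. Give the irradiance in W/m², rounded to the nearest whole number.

1201 W/m²

cos θ_z = sin(7.8°) sin(22.6°) + cos(7.8°) cos(22.6°) cos(24.70°) = 0.0522 + 0.8310 = 0.8832.
Top-of-atmosphere irradiance = S₀ cos θ_z = 1360 × 0.8832 = 1201.15 W/m².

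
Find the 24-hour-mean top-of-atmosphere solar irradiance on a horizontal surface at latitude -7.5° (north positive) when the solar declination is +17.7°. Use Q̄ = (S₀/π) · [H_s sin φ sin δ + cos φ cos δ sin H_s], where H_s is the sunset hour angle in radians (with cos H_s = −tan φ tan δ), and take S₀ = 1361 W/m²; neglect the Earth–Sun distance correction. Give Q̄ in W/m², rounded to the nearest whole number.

383 W/m²

cos H_s = −tan(-7.5°) · tan(17.7°) = 0.0420, so H_s = arccos(0.0420) = 87.59°. In radians, H_s = 1.5287.
H_s sin φ sin δ = 1.5287 × -0.1305 × 0.3040 = -0.0606.
cos φ cos δ sin H_s = 0.9914 × 0.9527 × 0.9991 = 0.9437.
Q̄ = (1361/π) × (-0.0606 + 0.9437) = 433.22 × 0.8831 = 382.58 W/m².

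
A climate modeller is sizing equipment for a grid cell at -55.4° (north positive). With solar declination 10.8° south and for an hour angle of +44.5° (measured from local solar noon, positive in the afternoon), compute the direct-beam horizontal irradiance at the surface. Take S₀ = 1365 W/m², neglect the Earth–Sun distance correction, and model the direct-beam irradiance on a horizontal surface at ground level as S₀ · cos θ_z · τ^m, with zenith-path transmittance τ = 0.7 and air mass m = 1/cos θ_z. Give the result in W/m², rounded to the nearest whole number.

395 W/m²

cos θ_z = sin(-55.4°) sin(-10.8°) + cos(-55.4°) cos(-10.8°) cos(44.50°) = 0.1542 + 0.3978 = 0.5520.
Air mass m = 1/cos θ_z = 1/0.5520 = 1.812; τ^m = 0.7^1.812 = 0.5240.
Surface direct beam = 1365 × 0.5520 × 0.5240 = 394.82 W/m².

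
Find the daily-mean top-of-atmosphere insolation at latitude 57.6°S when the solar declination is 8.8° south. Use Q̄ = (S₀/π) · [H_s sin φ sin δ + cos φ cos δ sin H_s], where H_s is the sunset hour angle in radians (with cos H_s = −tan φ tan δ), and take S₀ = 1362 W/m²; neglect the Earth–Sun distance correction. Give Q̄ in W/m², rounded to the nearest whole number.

The sunset hour angle satisfies cos H_s = −tan φ tan δ = -0.2439, giving H_s = 104.12°. In radians, H_s = 1.8172.
H_s sin φ sin δ = 1.8172 × -0.8443 × -0.1530 = 0.2347.
cos φ cos δ sin H_s = 0.5358 × 0.9882 × 0.9698 = 0.5135.
Q̄ = (1362/π) × (0.2347 + 0.5135) = 433.54 × 0.7482 = 324.37 W/m².

324 W/m²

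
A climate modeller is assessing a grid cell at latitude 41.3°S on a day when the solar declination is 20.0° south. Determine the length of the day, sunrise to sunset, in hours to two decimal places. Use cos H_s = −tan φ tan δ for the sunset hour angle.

14.49 hours

−tan φ tan δ = −(-0.8785)(-0.3640) = -0.3198; H_s = arccos(-0.3198) = 108.65°.
Day length = 2 H_s / 15° h⁻¹ = 217.30° / 15 = 14.487 h.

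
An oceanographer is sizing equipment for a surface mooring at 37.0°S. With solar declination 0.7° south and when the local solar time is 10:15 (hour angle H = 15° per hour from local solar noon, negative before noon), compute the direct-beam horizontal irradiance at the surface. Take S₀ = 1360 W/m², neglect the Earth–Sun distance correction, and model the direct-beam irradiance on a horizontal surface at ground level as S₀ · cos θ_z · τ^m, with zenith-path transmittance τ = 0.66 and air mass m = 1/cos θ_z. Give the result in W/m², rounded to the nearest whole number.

554 W/m²

Hour angle H = 15° × (10.25 − 12) = -26.25°.
With φ = -37.0°, δ = -0.7°, H = -26.25°: sin φ sin δ = 0.0074, cos φ cos δ cos H = 0.7162, so cos θ_z = 0.7236.
Air mass m = 1/cos θ_z = 1/0.7236 = 1.382; τ^m = 0.66^1.382 = 0.5631.
Surface direct beam = 1360 × 0.7236 × 0.5631 = 554.14 W/m².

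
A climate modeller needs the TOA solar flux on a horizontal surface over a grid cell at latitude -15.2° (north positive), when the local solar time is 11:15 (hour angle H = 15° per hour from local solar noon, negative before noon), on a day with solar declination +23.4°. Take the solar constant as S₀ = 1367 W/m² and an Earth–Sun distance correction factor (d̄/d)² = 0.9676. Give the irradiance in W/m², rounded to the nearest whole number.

Hour angle H = 15° × (11.25 − 12) = -11.25°.
cos θ_z = sin(-15.2°) sin(23.4°) + cos(-15.2°) cos(23.4°) cos(-11.25°) = -0.1041 + 0.8686 = 0.7645.
Top-of-atmosphere irradiance = S₀ (d̄/d)² cos θ_z = 1367 × 0.9676 × 0.7645 = 1011.21 W/m².

1011 W/m²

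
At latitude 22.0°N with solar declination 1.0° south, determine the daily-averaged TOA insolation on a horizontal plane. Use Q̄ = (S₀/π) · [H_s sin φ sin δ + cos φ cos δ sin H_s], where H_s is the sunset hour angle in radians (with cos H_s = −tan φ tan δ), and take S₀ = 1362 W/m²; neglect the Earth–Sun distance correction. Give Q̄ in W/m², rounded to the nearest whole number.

397 W/m²

The sunset hour angle satisfies cos H_s = −tan φ tan δ = 0.0071, giving H_s = 89.59°. In radians, H_s = 1.5636.
H_s sin φ sin δ = 1.5636 × 0.3746 × -0.0175 = -0.0103.
cos φ cos δ sin H_s = 0.9272 × 0.9998 × 1.0000 = 0.9270.
Q̄ = (1362/π) × (-0.0103 + 0.9270) = 433.54 × 0.9167 = 397.43 W/m².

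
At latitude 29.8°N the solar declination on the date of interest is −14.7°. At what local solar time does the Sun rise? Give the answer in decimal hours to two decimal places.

6.58 h

cos H_s = −tan(29.8°) · tan(-14.7°) = 0.1502, so H_s = arccos(0.1502) = 81.36°.
Sunrise is at 12 − H_s/15 = 12 − 5.424 = 6.576 h local solar time.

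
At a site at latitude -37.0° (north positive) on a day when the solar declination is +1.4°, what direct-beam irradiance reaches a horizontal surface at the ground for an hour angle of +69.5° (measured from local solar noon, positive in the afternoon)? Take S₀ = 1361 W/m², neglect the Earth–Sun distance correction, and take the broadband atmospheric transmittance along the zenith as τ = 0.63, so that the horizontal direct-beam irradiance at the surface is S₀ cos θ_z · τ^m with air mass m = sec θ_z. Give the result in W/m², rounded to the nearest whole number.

cos θ_z = sin(-37.0°) sin(1.4°) + cos(-37.0°) cos(1.4°) cos(69.50°) = -0.0147 + 0.2796 = 0.2649.
Air mass m = 1/cos θ_z = 1/0.2649 = 3.775; τ^m = 0.63^3.775 = 0.1748.
Surface direct beam = 1361 × 0.2649 × 0.1748 = 63.02 W/m².

63 W/m²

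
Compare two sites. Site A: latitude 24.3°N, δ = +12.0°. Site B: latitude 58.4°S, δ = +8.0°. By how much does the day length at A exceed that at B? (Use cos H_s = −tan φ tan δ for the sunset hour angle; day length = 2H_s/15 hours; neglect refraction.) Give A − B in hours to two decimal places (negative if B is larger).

+2.50 h

A: H_s = arccos(−tan 24.3° · tan 12.0°) = 95.51°, so 2H_s/15 = 12.7347 h.
B: H_s = arccos(−tan -58.4° · tan 8.0°) = 76.79°, so 2H_s/15 = 10.2387 h.
A − B = 12.7347 − 10.2387 = 2.4960 h.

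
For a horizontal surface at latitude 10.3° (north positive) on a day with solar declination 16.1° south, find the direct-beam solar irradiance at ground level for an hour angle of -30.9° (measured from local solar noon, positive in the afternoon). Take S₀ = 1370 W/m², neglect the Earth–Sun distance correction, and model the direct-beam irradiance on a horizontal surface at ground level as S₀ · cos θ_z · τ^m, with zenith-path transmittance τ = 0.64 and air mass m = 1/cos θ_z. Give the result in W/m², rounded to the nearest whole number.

581 W/m²

cos θ_z = sin(10.3°) sin(-16.1°) + cos(10.3°) cos(-16.1°) cos(-30.90°) = -0.0496 + 0.8111 = 0.7615.
Air mass m = 1/cos θ_z = 1/0.7615 = 1.313; τ^m = 0.64^1.313 = 0.5566.
Surface direct beam = 1370 × 0.7615 × 0.5566 = 580.68 W/m².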